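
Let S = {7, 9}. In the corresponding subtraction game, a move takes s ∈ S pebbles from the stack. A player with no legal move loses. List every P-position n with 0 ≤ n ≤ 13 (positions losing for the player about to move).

G(0) = 0
G(1) = mex{} = 0
G(2) = mex{} = 0
G(3) = mex{} = 0
G(4) = mex{} = 0
G(5) = mex{} = 0
G(6) = mex{} = 0
G(7) = mex{0} = 1
G(8) = mex{0} = 1
G(9) = mex{0,0} = 1
G(10) = mex{0,0} = 1
G(11) = mex{0,0} = 1
G(12) = mex{0,0} = 1
G(13) = mex{0,0} = 1
P-positions are exactly the n with G(n) = 0.

0, 1, 2, 3, 4, 5, 6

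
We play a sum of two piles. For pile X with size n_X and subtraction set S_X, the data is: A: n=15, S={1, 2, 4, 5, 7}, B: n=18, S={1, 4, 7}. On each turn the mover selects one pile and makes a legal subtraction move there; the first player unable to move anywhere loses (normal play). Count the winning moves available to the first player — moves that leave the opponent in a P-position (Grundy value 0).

0

Pile A, S = {1, 2, 4, 5, 7}:
G(0) = 0
G(1) = mex{0} = 1
G(2) = mex{1,0} = 2
G(3) = mex{2,1} = 0
G(4) = mex{0,2,0} = 1
G(5) = mex{1,0,1,0} = 2
G(6) = mex{2,1,2,1} = 0
G(7) = mex{0,2,0,2,0} = 1
G(8) = mex{1,0,1,0,1} = 2
G(9) = mex{2,1,2,1,2} = 0
G(10) = mex{0,2,0,2,0} = 1
G(11) = mex{1,0,1,0,1} = 2
G(12) = mex{2,1,2,1,2} = 0
G(13) = mex{0,2,0,2,0} = 1
G(14) = mex{1,0,1,0,1} = 2
G(15) = mex{2,1,2,1,2} = 0
G_A(15) = 0.
Pile B, S = {1, 4, 7}:
G(0) = 0
G(1) = mex{0} = 1
G(2) = mex{1} = 0
G(3) = mex{0} = 1
G(4) = mex{1,0} = 2
G(5) = mex{2,1} = 0
G(6) = mex{0,0} = 1
G(7) = mex{1,1,0} = 2
G(8) = mex{2,2,1} = 0
G(9) = mex{0,0,0} = 1
G(10) = mex{1,1,1} = 0
G(11) = mex{0,2,2} = 1
G(12) = mex{1,0,0} = 2
G(13) = mex{2,1,1} = 0
G(14) = mex{0,0,2} = 1
G(15) = mex{1,1,0} = 2
G(16) = mex{2,2,1} = 0
G(17) = mex{0,0,0} = 1
G(18) = mex{1,1,1} = 0
G_B(18) = 0.
Combined Grundy value = 0 ⊕ 0 = 0.
A winning move leaves total XOR = 0, i.e. changes one component's Grundy value g to g ⊕ X where X is the current total.
Pile A: target g' = 0⊕0 = 0, but every legal move changes the Grundy value (mex property), so 0 moves.
Pile B: target g' = 0⊕0 = 0, but every legal move changes the Grundy value (mex property), so 0 moves.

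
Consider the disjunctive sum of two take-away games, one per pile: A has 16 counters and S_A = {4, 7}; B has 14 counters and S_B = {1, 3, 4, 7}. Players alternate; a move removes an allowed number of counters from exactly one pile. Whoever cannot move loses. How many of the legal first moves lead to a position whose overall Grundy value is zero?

2

Pile A, S = {4, 7}:
n :  0  1  2  3  4  5  6  7  8  9 10 11 12 13 14 15 16
G :  0  0  0  0  1  1  1  1  2  2  2  0  0  0  0  1  1
G_A(16) = 1.
Pile B, S = {1, 3, 4, 7}:
n :  0  1  2  3  4  5  6  7  8  9 10 11 12 13 14
G :  0  1  0  1  2  3  2  3  0  1  0  1  2  3  2
G_B(14) = 2.
Combined Grundy value = 1 ⊕ 2 = 3.
A winning move leaves total XOR = 0, i.e. changes one component's Grundy value g to g ⊕ X where X is the current total.
Pile A: need g' = 1⊕3 = 2. Options: 16−4→G=0, 16−7→G=2. Hits: 1.
Pile B: need g' = 2⊕3 = 1. Options: 14−1→G=3, 14−3→G=1, 14−4→G=0, 14−7→G=3. Hits: 1.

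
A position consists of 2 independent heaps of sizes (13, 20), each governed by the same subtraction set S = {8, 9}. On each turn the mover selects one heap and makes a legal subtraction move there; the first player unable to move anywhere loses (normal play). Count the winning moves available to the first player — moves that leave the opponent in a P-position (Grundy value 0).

4

All heaps use S = {8, 9}:
n :  0  1  2  3  4  5  6  7  8  9 10 11 12 13 14 15 16 17 18 19 20
G :  0  0  0  0  0  0  0  0  1  1  1  1  1  1  1  1  2  0  0  0  0
Heap A: G(13) = 1.
Heap B: G(20) = 0.
Combined Grundy value = 1 ⊕ 0 = 1.
A winning move leaves total XOR = 0, i.e. changes one component's Grundy value g to g ⊕ X where X is the current total.
Heap A: need g' = 1⊕1 = 0. Options: 13−8→G=0, 13−9→G=0. Hits: 2.
Heap B: need g' = 0⊕1 = 1. Options: 20−8→G=1, 20−9→G=1. Hits: 2.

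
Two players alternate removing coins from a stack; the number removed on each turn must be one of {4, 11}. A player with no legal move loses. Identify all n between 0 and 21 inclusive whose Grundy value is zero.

n :  0  1  2  3  4  5  6  7  8  9 10 11 12 13 14 15 16 17 18 19 20 21
G :  0  0  0  0  1  1  1  1  0  0  0  2  1  1  1  0  0  0  0  1  1  1
P-positions are exactly the n with G(n) = 0.

0, 1, 2, 3, 8, 9, 10, 15, 16, 17, 18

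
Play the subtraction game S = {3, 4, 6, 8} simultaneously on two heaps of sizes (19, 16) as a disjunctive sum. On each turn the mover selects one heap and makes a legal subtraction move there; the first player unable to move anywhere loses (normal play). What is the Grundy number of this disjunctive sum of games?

3

All heaps use S = {3, 4, 6, 8}:
G(0) = 0
G(1) = mex{} = 0
G(2) = mex{} = 0
G(3) = mex{0} = 1
G(4) = mex{0,0} = 1
G(5) = mex{0,0} = 1
G(6) = mex{1,0,0} = 2
G(7) = mex{1,1,0} = 2
G(8) = mex{1,1,0,0} = 2
G(9) = mex{2,1,1,0} = 3
G(10) = mex{2,2,1,0} = 3
G(11) = mex{2,2,1,1} = 0
G(12) = mex{3,2,2,1} = 0
G(13) = mex{3,3,2,1} = 0
G(14) = mex{0,3,2,2} = 1
G(15) = mex{0,0,3,2} = 1
G(16) = mex{0,0,3,2} = 1
G(17) = mex{1,0,0,3} = 2
G(18) = mex{1,1,0,3} = 2
G(19) = mex{1,1,0,0} = 2
Heap A: G(19) = 2.
Heap B: G(16) = 1.
Combined Grundy value = 2 ⊕ 1 = 3.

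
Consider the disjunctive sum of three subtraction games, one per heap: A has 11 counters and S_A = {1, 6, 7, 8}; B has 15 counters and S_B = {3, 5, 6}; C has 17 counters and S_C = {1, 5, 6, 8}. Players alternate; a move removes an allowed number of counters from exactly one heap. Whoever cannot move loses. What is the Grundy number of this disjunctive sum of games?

Heap A, S = {1, 6, 7, 8}:
n :  0  1  2  3  4  5  6  7  8  9 10 11
G :  0  1  0  1  0  1  2  3  2  3  2  3
G_A(11) = 3.
Heap B, S = {3, 5, 6}:
n :  0  1  2  3  4  5  6  7  8  9 10 11 12 13 14 15
G :  0  0  0  1  1  1  2  2  2  0  0  0  1  1  1  2
G_B(15) = 2.
Heap C, S = {1, 5, 6, 8}:
n :  0  1  2  3  4  5  6  7  8  9 10 11 12 13 14 15 16 17
G :  0  1  0  1  0  1  2  3  2  3  2  0  1  0  1  0  1  2
G_C(17) = 2.
Combined Grundy value = 3 ⊕ 2 ⊕ 2 = 3.

3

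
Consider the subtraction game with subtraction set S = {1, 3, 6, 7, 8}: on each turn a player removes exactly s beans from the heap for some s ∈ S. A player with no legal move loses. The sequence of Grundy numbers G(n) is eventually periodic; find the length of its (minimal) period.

13

n :  0  1  2  3  4  5  6  7  8  9 10 11 12 13 14 15 16 17 18 19 20 21 22 23 24 25 26 27
G :  0  1  0  1  0  1  2  3  2  3  2  3  4  0  1  0  1  0  1  2  3  2  3  2  3  4  0  1
G(n+13) = G(n) holds for n = 0,…,7 (a full window of length max(S) = 8), so the sequence is purely periodic with period 13.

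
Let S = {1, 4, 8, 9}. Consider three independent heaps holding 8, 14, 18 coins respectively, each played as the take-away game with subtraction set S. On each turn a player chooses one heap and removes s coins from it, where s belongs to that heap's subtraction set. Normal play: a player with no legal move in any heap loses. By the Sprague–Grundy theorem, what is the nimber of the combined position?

2

All heaps use S = {1, 4, 8, 9}:
n :  0  1  2  3  4  5  6  7  8  9 10 11 12 13 14 15 16 17 18
G :  0  1  0  1  2  0  1  0  1  2  3  2  0  1  2  3  2  0  1
Heap A: G(8) = 1.
Heap B: G(14) = 2.
Heap C: G(18) = 1.
Combined Grundy value = 1 ⊕ 2 ⊕ 1 = 2.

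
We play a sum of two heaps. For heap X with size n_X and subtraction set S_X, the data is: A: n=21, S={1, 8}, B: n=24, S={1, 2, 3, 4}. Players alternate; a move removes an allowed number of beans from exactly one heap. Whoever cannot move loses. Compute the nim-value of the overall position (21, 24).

Heap A, S = {1, 8}:
n :  0  1  2  3  4  5  6  7  8  9 10 11 12 13 14 15 16 17 18 19 20 21
G :  0  1  0  1  0  1  0  1  2  0  1  0  1  0  1  0  1  2  0  1  0  1
G_A(21) = 1.
Heap B, S = {1, 2, 3, 4}:
n :  0  1  2  3  4  5  6  7  8  9 10 11 12 13 14 15 16 17 18 19 20 21 22 23 24
G :  0  1  2  3  4  0  1  2  3  4  0  1  2  3  4  0  1  2  3  4  0  1  2  3  4
G_B(24) = 4.
Combined Grundy value = 1 ⊕ 4 = 5.

5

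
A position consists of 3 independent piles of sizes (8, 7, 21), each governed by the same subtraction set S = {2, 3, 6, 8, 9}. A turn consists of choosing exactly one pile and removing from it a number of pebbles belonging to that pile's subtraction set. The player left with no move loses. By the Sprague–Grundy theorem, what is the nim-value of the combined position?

All piles use S = {2, 3, 6, 8, 9}:
n :  0  1  2  3  4  5  6  7  8  9 10 11 12 13 14 15 16 17 18 19 20 21
G :  0  0  1  1  2  0  3  1  2  2  3  3  0  4  1  5  0  0  1  1  2  2
Pile A: G(8) = 2.
Pile B: G(7) = 1.
Pile C: G(21) = 2.
Combined Grundy value = 2 ⊕ 1 ⊕ 2 = 1.

1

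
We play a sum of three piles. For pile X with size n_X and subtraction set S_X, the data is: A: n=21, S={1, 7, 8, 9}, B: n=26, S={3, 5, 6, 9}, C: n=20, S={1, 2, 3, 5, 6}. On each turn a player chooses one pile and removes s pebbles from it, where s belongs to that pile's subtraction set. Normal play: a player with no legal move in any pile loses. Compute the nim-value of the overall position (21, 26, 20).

1

Pile A, S = {1, 7, 8, 9}:
n :  0  1  2  3  4  5  6  7  8  9 10 11 12 13 14 15 16 17 18 19 20 21
G :  0  1  0  1  0  1  0  1  2  3  2  3  2  3  2  3  0  1  0  1  0  1
G_A(21) = 1.
Pile B, S = {3, 5, 6, 9}:
G(0) = 0
G(1) = mex{} = 0
G(2) = mex{} = 0
G(3) = mex{0} = 1
G(4) = mex{0} = 1
G(5) = mex{0,0} = 1
G(6) = mex{1,0,0} = 2
G(7) = mex{1,0,0} = 2
G(8) = mex{1,1,0} = 2
G(9) = mex{2,1,1,0} = 3
G(10) = mex{2,1,1,0} = 3
G(11) = mex{2,2,1,0} = 3
G(12) = mex{3,2,2,1} = 0
G(13) = mex{3,2,2,1} = 0
G(14) = mex{3,3,2,1} = 0
G(15) = mex{0,3,3,2} = 1
G(16) = mex{0,3,3,2} = 1
G(17) = mex{0,0,3,2} = 1
G(18) = mex{1,0,0,3} = 2
G(19) = mex{1,0,0,3} = 2
G(20) = mex{1,1,0,3} = 2
G(21) = mex{2,1,1,0} = 3
G(22) = mex{2,1,1,0} = 3
G(23) = mex{2,2,1,0} = 3
G(24) = mex{3,2,2,1} = 0
G(25) = mex{3,2,2,1} = 0
G(26) = mex{3,3,2,1} = 0
G_B(26) = 0.
Pile C, S = {1, 2, 3, 5, 6}:
G(0) = 0
G(1) = mex{0} = 1
G(2) = mex{1,0} = 2
G(3) = mex{2,1,0} = 3
G(4) = mex{3,2,1} = 0
G(5) = mex{0,3,2,0} = 1
G(6) = mex{1,0,3,1,0} = 2
G(7) = mex{2,1,0,2,1} = 3
G(8) = mex{3,2,1,3,2} = 0
G(9) = mex{0,3,2,0,3} = 1
G(10) = mex{1,0,3,1,0} = 2
G(11) = mex{2,1,0,2,1} = 3
G(12) = mex{3,2,1,3,2} = 0
G(13) = mex{0,3,2,0,3} = 1
G(14) = mex{1,0,3,1,0} = 2
G(15) = mex{2,1,0,2,1} = 3
G(16) = mex{3,2,1,3,2} = 0
G(17) = mex{0,3,2,0,3} = 1
G(18) = mex{1,0,3,1,0} = 2
G(19) = mex{2,1,0,2,1} = 3
G(20) = mex{3,2,1,3,2} = 0
G_C(20) = 0.
Combined Grundy value = 1 ⊕ 0 ⊕ 0 = 1.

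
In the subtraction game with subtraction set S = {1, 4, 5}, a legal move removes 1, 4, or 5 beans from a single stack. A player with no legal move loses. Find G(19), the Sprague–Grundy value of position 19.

G(0) = 0
G(1) = mex{0} = 1
G(2) = mex{1} = 0
G(3) = mex{0} = 1
G(4) = mex{1,0} = 2
G(5) = mex{2,1,0} = 3
G(6) = mex{3,0,1} = 2
G(7) = mex{2,1,0} = 3
G(8) = mex{3,2,1} = 0
G(9) = mex{0,3,2} = 1
G(10) = mex{1,2,3} = 0
G(11) = mex{0,3,2} = 1
G(12) = mex{1,0,3} = 2
G(13) = mex{2,1,0} = 3
G(14) = mex{3,0,1} = 2
G(15) = mex{2,1,0} = 3
G(16) = mex{3,2,1} = 0
G(17) = mex{0,3,2} = 1
G(18) = mex{1,2,3} = 0
G(19) = mex{0,3,2} = 1

1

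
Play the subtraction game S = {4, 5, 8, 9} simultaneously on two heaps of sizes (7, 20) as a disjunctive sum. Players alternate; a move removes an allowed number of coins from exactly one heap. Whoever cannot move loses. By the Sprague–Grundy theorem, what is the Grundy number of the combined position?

0

All heaps use S = {4, 5, 8, 9}:
G(0) = 0
G(1) = mex{} = 0
G(2) = mex{} = 0
G(3) = mex{} = 0
G(4) = mex{0} = 1
G(5) = mex{0,0} = 1
G(6) = mex{0,0} = 1
G(7) = mex{0,0} = 1
G(8) = mex{1,0,0} = 2
G(9) = mex{1,1,0,0} = 2
G(10) = mex{1,1,0,0} = 2
G(11) = mex{1,1,0,0} = 2
G(12) = mex{2,1,1,0} = 3
G(13) = mex{2,2,1,1} = 0
G(14) = mex{2,2,1,1} = 0
G(15) = mex{2,2,1,1} = 0
G(16) = mex{3,2,2,1} = 0
G(17) = mex{0,3,2,2} = 1
G(18) = mex{0,0,2,2} = 1
G(19) = mex{0,0,2,2} = 1
G(20) = mex{0,0,3,2} = 1
Heap A: G(7) = 1.
Heap B: G(20) = 1.
Combined Grundy value = 1 ⊕ 1 = 0.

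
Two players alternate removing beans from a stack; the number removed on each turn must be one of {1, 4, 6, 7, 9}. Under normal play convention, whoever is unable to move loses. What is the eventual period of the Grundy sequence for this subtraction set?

13

n :  0  1  2  3  4  5  6  7  8  9 10 11 12 13 14 15 16 17 18 19 20 21 22 23 24 25 26 27
G :  0  1  0  1  2  0  1  2  3  2  0  1  2  0  1  0  1  2  0  1  2  3  2  0  1  2  0  1
G(n+13) = G(n) holds for n = 0,…,8 (a full window of length max(S) = 9), so the sequence is purely periodic with period 13.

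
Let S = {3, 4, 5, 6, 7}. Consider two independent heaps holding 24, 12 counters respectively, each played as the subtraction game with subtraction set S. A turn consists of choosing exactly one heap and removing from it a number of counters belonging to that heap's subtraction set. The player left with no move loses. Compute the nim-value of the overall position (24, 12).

All heaps use S = {3, 4, 5, 6, 7}:
n :  0  1  2  3  4  5  6  7  8  9 10 11 12 13 14 15 16 17 18 19 20 21 22 23 24
G :  0  0  0  1  1  1  2  2  2  3  0  0  0  1  1  1  2  2  2  3  0  0  0  1  1
Heap A: G(24) = 1.
Heap B: G(12) = 0.
Combined Grundy value = 1 ⊕ 0 = 1.

1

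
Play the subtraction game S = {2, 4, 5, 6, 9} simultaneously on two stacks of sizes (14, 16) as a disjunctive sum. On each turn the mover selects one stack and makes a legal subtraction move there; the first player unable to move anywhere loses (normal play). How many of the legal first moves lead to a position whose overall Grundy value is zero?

3

All stacks use S = {2, 4, 5, 6, 9}:
G(0) = 0
G(1) = mex{} = 0
G(2) = mex{0} = 1
G(3) = mex{0} = 1
G(4) = mex{1,0} = 2
G(5) = mex{1,0,0} = 2
G(6) = mex{2,1,0,0} = 3
G(7) = mex{2,1,1,0} = 3
G(8) = mex{3,2,1,1} = 0
G(9) = mex{3,2,2,1,0} = 4
G(10) = mex{0,3,2,2,0} = 1
G(11) = mex{4,3,3,2,1} = 0
G(12) = mex{1,0,3,3,1} = 2
G(13) = mex{0,4,0,3,2} = 1
G(14) = mex{2,1,4,0,2} = 3
G(15) = mex{1,0,1,4,3} = 2
G(16) = mex{3,2,0,1,3} = 4
Stack A: G(14) = 3.
Stack B: G(16) = 4.
Combined Grundy value = 3 ⊕ 4 = 7.
A winning move leaves total XOR = 0, i.e. changes one component's Grundy value g to g ⊕ X where X is the current total.
Stack A: need g' = 3⊕7 = 4. Options: 14−2→G=2, 14−4→G=1, 14−5→G=4, 14−6→G=0, 14−9→G=2. Hits: 1.
Stack B: need g' = 4⊕7 = 3. Options: 16−2→G=3, 16−4→G=2, 16−5→G=0, 16−6→G=1, 16−9→G=3. Hits: 2.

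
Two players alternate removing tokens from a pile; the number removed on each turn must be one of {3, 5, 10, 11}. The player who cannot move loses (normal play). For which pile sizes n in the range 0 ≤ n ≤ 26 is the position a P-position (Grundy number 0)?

0, 1, 2, 8, 9, 15, 16, 17, 23, 24

n :  0  1  2  3  4  5  6  7  8  9 10 11 12 13 14 15 16 17 18 19 20 21 22 23 24 25 26
G :  0  0  0  1  1  1  2  2  0  0  3  1  1  2  2  0  0  0  1  1  1  2  2  0  0  3  1
P-positions are exactly the n with G(n) = 0.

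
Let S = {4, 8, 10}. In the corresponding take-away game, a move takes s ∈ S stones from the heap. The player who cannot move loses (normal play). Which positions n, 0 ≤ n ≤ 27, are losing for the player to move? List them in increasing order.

G(0) = 0
G(1) = mex{} = 0
G(2) = mex{} = 0
G(3) = mex{} = 0
G(4) = mex{0} = 1
G(5) = mex{0} = 1
G(6) = mex{0} = 1
G(7) = mex{0} = 1
G(8) = mex{1,0} = 2
G(9) = mex{1,0} = 2
G(10) = mex{1,0,0} = 2
G(11) = mex{1,0,0} = 2
G(12) = mex{2,1,0} = 3
G(13) = mex{2,1,0} = 3
G(14) = mex{2,1,1} = 0
G(15) = mex{2,1,1} = 0
G(16) = mex{3,2,1} = 0
G(17) = mex{3,2,1} = 0
G(18) = mex{0,2,2} = 1
G(19) = mex{0,2,2} = 1
G(20) = mex{0,3,2} = 1
G(21) = mex{0,3,2} = 1
G(22) = mex{1,0,3} = 2
G(23) = mex{1,0,3} = 2
G(24) = mex{1,0,0} = 2
G(25) = mex{1,0,0} = 2
G(26) = mex{2,1,0} = 3
G(27) = mex{2,1,0} = 3
P-positions are exactly the n with G(n) = 0.

0, 1, 2, 3, 14, 15, 16, 17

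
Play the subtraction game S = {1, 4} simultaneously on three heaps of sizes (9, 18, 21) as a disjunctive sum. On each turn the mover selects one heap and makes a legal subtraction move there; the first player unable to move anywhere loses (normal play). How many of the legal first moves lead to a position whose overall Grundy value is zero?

1

All heaps use S = {1, 4}:
G(0) = 0
G(1) = mex{0} = 1
G(2) = mex{1} = 0
G(3) = mex{0} = 1
G(4) = mex{1,0} = 2
G(5) = mex{2,1} = 0
G(6) = mex{0,0} = 1
G(7) = mex{1,1} = 0
G(8) = mex{0,2} = 1
G(9) = mex{1,0} = 2
G(10) = mex{2,1} = 0
G(11) = mex{0,0} = 1
G(12) = mex{1,1} = 0
G(13) = mex{0,2} = 1
G(14) = mex{1,0} = 2
G(15) = mex{2,1} = 0
G(16) = mex{0,0} = 1
G(17) = mex{1,1} = 0
G(18) = mex{0,2} = 1
G(19) = mex{1,0} = 2
G(20) = mex{2,1} = 0
G(21) = mex{0,0} = 1
Heap A: G(9) = 2.
Heap B: G(18) = 1.
Heap C: G(21) = 1.
Combined Grundy value = 2 ⊕ 1 ⊕ 1 = 2.
A winning move leaves total XOR = 0, i.e. changes one component's Grundy value g to g ⊕ X where X is the current total.
Heap A: need g' = 2⊕2 = 0. Options: 9−1→G=1, 9−4→G=0. Hits: 1.
Heap B: need g' = 1⊕2 = 3. Options: 18−1→G=0, 18−4→G=2. Hits: 0.
Heap C: need g' = 1⊕2 = 3. Options: 21−1→G=0, 21−4→G=0. Hits: 0.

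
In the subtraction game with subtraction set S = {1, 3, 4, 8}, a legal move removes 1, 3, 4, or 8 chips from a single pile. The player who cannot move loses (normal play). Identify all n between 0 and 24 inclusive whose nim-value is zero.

G(0) = 0
G(1) = mex{0} = 1
G(2) = mex{1} = 0
G(3) = mex{0,0} = 1
G(4) = mex{1,1,0} = 2
G(5) = mex{2,0,1} = 3
G(6) = mex{3,1,0} = 2
G(7) = mex{2,2,1} = 0
G(8) = mex{0,3,2,0} = 1
G(9) = mex{1,2,3,1} = 0
G(10) = mex{0,0,2,0} = 1
G(11) = mex{1,1,0,1} = 2
G(12) = mex{2,0,1,2} = 3
G(13) = mex{3,1,0,3} = 2
G(14) = mex{2,2,1,2} = 0
G(15) = mex{0,3,2,0} = 1
G(16) = mex{1,2,3,1} = 0
G(17) = mex{0,0,2,0} = 1
G(18) = mex{1,1,0,1} = 2
G(19) = mex{2,0,1,2} = 3
G(20) = mex{3,1,0,3} = 2
G(21) = mex{2,2,1,2} = 0
G(22) = mex{0,3,2,0} = 1
G(23) = mex{1,2,3,1} = 0
G(24) = mex{0,0,2,0} = 1
P-positions are exactly the n with G(n) = 0.

0, 2, 7, 9, 14, 16, 21, 23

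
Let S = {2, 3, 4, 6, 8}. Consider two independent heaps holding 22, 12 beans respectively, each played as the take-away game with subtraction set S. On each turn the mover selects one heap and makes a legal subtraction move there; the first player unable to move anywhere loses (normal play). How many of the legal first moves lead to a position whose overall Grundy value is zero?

All heaps use S = {2, 3, 4, 6, 8}:
G(0) = 0
G(1) = mex{} = 0
G(2) = mex{0} = 1
G(3) = mex{0,0} = 1
G(4) = mex{1,0,0} = 2
G(5) = mex{1,1,0} = 2
G(6) = mex{2,1,1,0} = 3
G(7) = mex{2,2,1,0} = 3
G(8) = mex{3,2,2,1,0} = 4
G(9) = mex{3,3,2,1,0} = 4
G(10) = mex{4,3,3,2,1} = 0
G(11) = mex{4,4,3,2,1} = 0
G(12) = mex{0,4,4,3,2} = 1
G(13) = mex{0,0,4,3,2} = 1
G(14) = mex{1,0,0,4,3} = 2
G(15) = mex{1,1,0,4,3} = 2
G(16) = mex{2,1,1,0,4} = 3
G(17) = mex{2,2,1,0,4} = 3
G(18) = mex{3,2,2,1,0} = 4
G(19) = mex{3,3,2,1,0} = 4
G(20) = mex{4,3,3,2,1} = 0
G(21) = mex{4,4,3,2,1} = 0
G(22) = mex{0,4,4,3,2} = 1
Heap A: G(22) = 1.
Heap B: G(12) = 1.
Combined Grundy value = 1 ⊕ 1 = 0.
A winning move leaves total XOR = 0, i.e. changes one component's Grundy value g to g ⊕ X where X is the current total.
Heap A: target g' = 1⊕0 = 1, but every legal move changes the Grundy value (mex property), so 0 moves.
Heap B: target g' = 1⊕0 = 1, but every legal move changes the Grundy value (mex property), so 0 moves.

0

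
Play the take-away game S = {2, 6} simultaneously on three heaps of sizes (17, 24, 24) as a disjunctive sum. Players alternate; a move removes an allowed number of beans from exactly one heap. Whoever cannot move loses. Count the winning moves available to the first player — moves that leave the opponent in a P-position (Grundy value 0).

All heaps use S = {2, 6}:
G(0) = 0
G(1) = mex{} = 0
G(2) = mex{0} = 1
G(3) = mex{0} = 1
G(4) = mex{1} = 0
G(5) = mex{1} = 0
G(6) = mex{0,0} = 1
G(7) = mex{0,0} = 1
G(8) = mex{1,1} = 0
G(9) = mex{1,1} = 0
G(10) = mex{0,0} = 1
G(11) = mex{0,0} = 1
G(12) = mex{1,1} = 0
G(13) = mex{1,1} = 0
G(14) = mex{0,0} = 1
G(15) = mex{0,0} = 1
G(16) = mex{1,1} = 0
G(17) = mex{1,1} = 0
G(18) = mex{0,0} = 1
G(19) = mex{0,0} = 1
G(20) = mex{1,1} = 0
G(21) = mex{1,1} = 0
G(22) = mex{0,0} = 1
G(23) = mex{0,0} = 1
G(24) = mex{1,1} = 0
Heap A: G(17) = 0.
Heap B: G(24) = 0.
Heap C: G(24) = 0.
Combined Grundy value = 0 ⊕ 0 ⊕ 0 = 0.
A winning move leaves total XOR = 0, i.e. changes one component's Grundy value g to g ⊕ X where X is the current total.
Heap A: target g' = 0⊕0 = 0, but every legal move changes the Grundy value (mex property), so 0 moves.
Heap B: target g' = 0⊕0 = 0, but every legal move changes the Grundy value (mex property), so 0 moves.
Heap C: target g' = 0⊕0 = 0, but every legal move changes the Grundy value (mex property), so 0 moves.

0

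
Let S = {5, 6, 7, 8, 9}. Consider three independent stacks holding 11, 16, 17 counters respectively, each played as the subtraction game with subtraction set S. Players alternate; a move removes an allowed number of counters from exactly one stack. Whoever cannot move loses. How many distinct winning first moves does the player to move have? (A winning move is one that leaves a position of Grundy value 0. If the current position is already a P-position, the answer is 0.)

8

All stacks use S = {5, 6, 7, 8, 9}:
G(0) = 0
G(1) = mex{} = 0
G(2) = mex{} = 0
G(3) = mex{} = 0
G(4) = mex{} = 0
G(5) = mex{0} = 1
G(6) = mex{0,0} = 1
G(7) = mex{0,0,0} = 1
G(8) = mex{0,0,0,0} = 1
G(9) = mex{0,0,0,0,0} = 1
G(10) = mex{1,0,0,0,0} = 2
G(11) = mex{1,1,0,0,0} = 2
G(12) = mex{1,1,1,0,0} = 2
G(13) = mex{1,1,1,1,0} = 2
G(14) = mex{1,1,1,1,1} = 0
G(15) = mex{2,1,1,1,1} = 0
G(16) = mex{2,2,1,1,1} = 0
G(17) = mex{2,2,2,1,1} = 0
Stack A: G(11) = 2.
Stack B: G(16) = 0.
Stack C: G(17) = 0.
Combined Grundy value = 2 ⊕ 0 ⊕ 0 = 2.
A winning move leaves total XOR = 0, i.e. changes one component's Grundy value g to g ⊕ X where X is the current total.
Stack A: need g' = 2⊕2 = 0. Options: 11−5→G=1, 11−6→G=1, 11−7→G=0, 11−8→G=0, 11−9→G=0. Hits: 3.
Stack B: need g' = 0⊕2 = 2. Options: 16−5→G=2, 16−6→G=2, 16−7→G=1, 16−8→G=1, 16−9→G=1. Hits: 2.
Stack C: need g' = 0⊕2 = 2. Options: 17−5→G=2, 17−6→G=2, 17−7→G=2, 17−8→G=1, 17−9→G=1. Hits: 3.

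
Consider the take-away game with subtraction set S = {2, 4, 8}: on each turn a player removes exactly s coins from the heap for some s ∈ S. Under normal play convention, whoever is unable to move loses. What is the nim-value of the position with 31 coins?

0

G(0) = 0
G(1) = mex{} = 0
G(2) = mex{0} = 1
G(3) = mex{0} = 1
G(4) = mex{1,0} = 2
G(5) = mex{1,0} = 2
G(6) = mex{2,1} = 0
G(7) = mex{2,1} = 0
G(8) = mex{0,2,0} = 1
G(9) = mex{0,2,0} = 1
G(10) = mex{1,0,1} = 2
G(11) = mex{1,0,1} = 2
G(12) = mex{2,1,2} = 0
G(13) = mex{2,1,2} = 0
G(14) = mex{0,2,0} = 1
G(15) = mex{0,2,0} = 1
G(16) = mex{1,0,1} = 2
G(17) = mex{1,0,1} = 2
G(18) = mex{2,1,2} = 0
G(19) = mex{2,1,2} = 0
G(20) = mex{0,2,0} = 1
G(21) = mex{0,2,0} = 1
G(22) = mex{1,0,1} = 2
G(23) = mex{1,0,1} = 2
G(24) = mex{2,1,2} = 0
G(25) = mex{2,1,2} = 0
G(26) = mex{0,2,0} = 1
G(27) = mex{0,2,0} = 1
G(28) = mex{1,0,1} = 2
G(29) = mex{1,0,1} = 2
G(30) = mex{2,1,2} = 0
G(31) = mex{2,1,2} = 0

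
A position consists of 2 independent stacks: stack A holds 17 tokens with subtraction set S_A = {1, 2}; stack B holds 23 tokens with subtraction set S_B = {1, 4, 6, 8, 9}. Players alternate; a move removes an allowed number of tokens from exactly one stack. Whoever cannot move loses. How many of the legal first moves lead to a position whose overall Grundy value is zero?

2

Stack A, S = {1, 2}:
n :  0  1  2  3  4  5  6  7  8  9 10 11 12 13 14 15 16 17
G :  0  1  2  0  1  2  0  1  2  0  1  2  0  1  2  0  1  2
G_A(17) = 2.
Stack B, S = {1, 4, 6, 8, 9}:
n :  0  1  2  3  4  5  6  7  8  9 10 11 12 13 14 15 16 17 18 19 20 21 22 23
G :  0  1  0  1  2  0  1  0  1  2  3  2  0  1  2  3  2  0  1  0  1  2  0  1
G_B(23) = 1.
Combined Grundy value = 2 ⊕ 1 = 3.
A winning move leaves total XOR = 0, i.e. changes one component's Grundy value g to g ⊕ X where X is the current total.
Stack A: need g' = 2⊕3 = 1. Options: 17−1→G=1, 17−2→G=0. Hits: 1.
Stack B: need g' = 1⊕3 = 2. Options: 23−1→G=0, 23−4→G=0, 23−6→G=0, 23−8→G=3, 23−9→G=2. Hits: 1.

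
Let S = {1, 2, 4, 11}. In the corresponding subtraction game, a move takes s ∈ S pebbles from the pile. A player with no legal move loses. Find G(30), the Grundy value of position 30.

0

n :  0  1  2  3  4  5  6  7  8  9 10 11 12 13 14 15 16 17 18 19 20 21 22 23 24 25 26 27 28 29 30
G :  0  1  2  0  1  2  0  1  2  0  1  2  0  1  2  0  1  2  0  1  2  0  1  2  0  1  2  0  1  2  0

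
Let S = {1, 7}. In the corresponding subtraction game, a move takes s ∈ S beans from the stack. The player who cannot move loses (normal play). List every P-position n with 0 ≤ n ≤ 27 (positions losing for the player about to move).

0, 2, 4, 6, 8, 10, 12, 14, 16, 18, 20, 22, 24, 26

G(0) = 0
G(1) = mex{0} = 1
G(2) = mex{1} = 0
G(3) = mex{0} = 1
G(4) = mex{1} = 0
G(5) = mex{0} = 1
G(6) = mex{1} = 0
G(7) = mex{0,0} = 1
G(8) = mex{1,1} = 0
G(9) = mex{0,0} = 1
G(10) = mex{1,1} = 0
G(11) = mex{0,0} = 1
G(12) = mex{1,1} = 0
G(13) = mex{0,0} = 1
G(14) = mex{1,1} = 0
G(15) = mex{0,0} = 1
G(16) = mex{1,1} = 0
G(17) = mex{0,0} = 1
G(18) = mex{1,1} = 0
G(19) = mex{0,0} = 1
G(20) = mex{1,1} = 0
G(21) = mex{0,0} = 1
G(22) = mex{1,1} = 0
G(23) = mex{0,0} = 1
G(24) = mex{1,1} = 0
G(25) = mex{0,0} = 1
G(26) = mex{1,1} = 0
G(27) = mex{0,0} = 1
P-positions are exactly the n with G(n) = 0.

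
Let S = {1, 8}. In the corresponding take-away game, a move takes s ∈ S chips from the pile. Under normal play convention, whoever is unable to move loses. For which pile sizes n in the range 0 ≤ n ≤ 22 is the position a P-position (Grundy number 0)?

G(0) = 0
G(1) = mex{0} = 1
G(2) = mex{1} = 0
G(3) = mex{0} = 1
G(4) = mex{1} = 0
G(5) = mex{0} = 1
G(6) = mex{1} = 0
G(7) = mex{0} = 1
G(8) = mex{1,0} = 2
G(9) = mex{2,1} = 0
G(10) = mex{0,0} = 1
G(11) = mex{1,1} = 0
G(12) = mex{0,0} = 1
G(13) = mex{1,1} = 0
G(14) = mex{0,0} = 1
G(15) = mex{1,1} = 0
G(16) = mex{0,2} = 1
G(17) = mex{1,0} = 2
G(18) = mex{2,1} = 0
G(19) = mex{0,0} = 1
G(20) = mex{1,1} = 0
G(21) = mex{0,0} = 1
G(22) = mex{1,1} = 0
P-positions are exactly the n with G(n) = 0.

0, 2, 4, 6, 9, 11, 13, 15, 18, 20, 22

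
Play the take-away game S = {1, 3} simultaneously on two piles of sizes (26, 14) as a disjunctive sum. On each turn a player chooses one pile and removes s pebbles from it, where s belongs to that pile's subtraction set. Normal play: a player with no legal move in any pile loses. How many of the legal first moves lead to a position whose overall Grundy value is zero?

All piles use S = {1, 3}:
n :  0  1  2  3  4  5  6  7  8  9 10 11 12 13 14 15 16 17 18 19 20 21 22 23 24 25 26
G :  0  1  0  1  0  1  0  1  0  1  0  1  0  1  0  1  0  1  0  1  0  1  0  1  0  1  0
Pile A: G(26) = 0.
Pile B: G(14) = 0.
Combined Grundy value = 0 ⊕ 0 = 0.
A winning move leaves total XOR = 0, i.e. changes one component's Grundy value g to g ⊕ X where X is the current total.
Pile A: target g' = 0⊕0 = 0, but every legal move changes the Grundy value (mex property), so 0 moves.
Pile B: target g' = 0⊕0 = 0, but every legal move changes the Grundy value (mex property), so 0 moves.

0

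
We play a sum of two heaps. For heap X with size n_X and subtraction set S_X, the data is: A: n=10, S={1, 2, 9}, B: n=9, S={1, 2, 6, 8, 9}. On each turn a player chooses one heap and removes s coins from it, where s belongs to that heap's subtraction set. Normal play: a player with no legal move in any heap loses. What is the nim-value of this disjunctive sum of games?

Heap A, S = {1, 2, 9}:
G(0) = 0
G(1) = mex{0} = 1
G(2) = mex{1,0} = 2
G(3) = mex{2,1} = 0
G(4) = mex{0,2} = 1
G(5) = mex{1,0} = 2
G(6) = mex{2,1} = 0
G(7) = mex{0,2} = 1
G(8) = mex{1,0} = 2
G(9) = mex{2,1,0} = 3
G(10) = mex{3,2,1} = 0
G_A(10) = 0.
Heap B, S = {1, 2, 6, 8, 9}:
n : 0 1 2 3 4 5 6 7 8 9
G : 0 1 2 0 1 2 3 0 1 2
G_B(9) = 2.
Combined Grundy value = 0 ⊕ 2 = 2.

2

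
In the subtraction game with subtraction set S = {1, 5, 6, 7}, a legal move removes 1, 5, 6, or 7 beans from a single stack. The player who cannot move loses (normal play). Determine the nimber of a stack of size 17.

G(0) = 0
G(1) = mex{0} = 1
G(2) = mex{1} = 0
G(3) = mex{0} = 1
G(4) = mex{1} = 0
G(5) = mex{0,0} = 1
G(6) = mex{1,1,0} = 2
G(7) = mex{2,0,1,0} = 3
G(8) = mex{3,1,0,1} = 2
G(9) = mex{2,0,1,0} = 3
G(10) = mex{3,1,0,1} = 2
G(11) = mex{2,2,1,0} = 3
G(12) = mex{3,3,2,1} = 0
G(13) = mex{0,2,3,2} = 1
G(14) = mex{1,3,2,3} = 0
G(15) = mex{0,2,3,2} = 1
G(16) = mex{1,3,2,3} = 0
G(17) = mex{0,0,3,2} = 1

1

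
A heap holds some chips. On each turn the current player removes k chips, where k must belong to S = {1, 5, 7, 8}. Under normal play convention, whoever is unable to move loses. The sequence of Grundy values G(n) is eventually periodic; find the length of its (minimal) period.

15

G(0) = 0
G(1) = mex{0} = 1
G(2) = mex{1} = 0
G(3) = mex{0} = 1
G(4) = mex{1} = 0
G(5) = mex{0,0} = 1
G(6) = mex{1,1} = 0
G(7) = mex{0,0,0} = 1
G(8) = mex{1,1,1,0} = 2
G(9) = mex{2,0,0,1} = 3
G(10) = mex{3,1,1,0} = 2
G(11) = mex{2,0,0,1} = 3
G(12) = mex{3,1,1,0} = 2
G(13) = mex{2,2,0,1} = 3
G(14) = mex{3,3,1,0} = 2
G(15) = mex{2,2,2,1} = 0
G(16) = mex{0,3,3,2} = 1
G(17) = mex{1,2,2,3} = 0
G(18) = mex{0,3,3,2} = 1
G(19) = mex{1,2,2,3} = 0
G(20) = mex{0,0,3,2} = 1
G(21) = mex{1,1,2,3} = 0
G(22) = mex{0,0,0,2} = 1
G(23) = mex{1,1,1,0} = 2
G(24) = mex{2,0,0,1} = 3
G(25) = mex{3,1,1,0} = 2
G(26) = mex{2,0,0,1} = 3
G(27) = mex{3,1,1,0} = 2
G(28) = mex{2,2,0,1} = 3
G(29) = mex{3,3,1,0} = 2
G(30) = mex{2,2,2,1} = 0
G(31) = mex{0,3,3,2} = 1
G(n+15) = G(n) holds for n = 0,…,7 (a full window of length max(S) = 8), so the sequence is purely periodic with period 15.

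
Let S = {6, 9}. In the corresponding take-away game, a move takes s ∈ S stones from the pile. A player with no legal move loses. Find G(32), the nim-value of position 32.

G(0) = 0
G(1) = mex{} = 0
G(2) = mex{} = 0
G(3) = mex{} = 0
G(4) = mex{} = 0
G(5) = mex{} = 0
G(6) = mex{0} = 1
G(7) = mex{0} = 1
G(8) = mex{0} = 1
G(9) = mex{0,0} = 1
G(10) = mex{0,0} = 1
G(11) = mex{0,0} = 1
G(12) = mex{1,0} = 2
G(13) = mex{1,0} = 2
G(14) = mex{1,0} = 2
G(15) = mex{1,1} = 0
G(16) = mex{1,1} = 0
G(17) = mex{1,1} = 0
G(18) = mex{2,1} = 0
G(19) = mex{2,1} = 0
G(20) = mex{2,1} = 0
G(21) = mex{0,2} = 1
G(22) = mex{0,2} = 1
G(23) = mex{0,2} = 1
G(24) = mex{0,0} = 1
G(25) = mex{0,0} = 1
G(26) = mex{0,0} = 1
G(27) = mex{1,0} = 2
G(28) = mex{1,0} = 2
G(29) = mex{1,0} = 2
G(30) = mex{1,1} = 0
G(31) = mex{1,1} = 0
G(32) = mex{1,1} = 0

0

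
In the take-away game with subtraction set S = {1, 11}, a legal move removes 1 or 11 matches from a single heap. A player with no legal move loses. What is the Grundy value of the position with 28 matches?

0

G(0) = 0
G(1) = mex{0} = 1
G(2) = mex{1} = 0
G(3) = mex{0} = 1
G(4) = mex{1} = 0
G(5) = mex{0} = 1
G(6) = mex{1} = 0
G(7) = mex{0} = 1
G(8) = mex{1} = 0
G(9) = mex{0} = 1
G(10) = mex{1} = 0
G(11) = mex{0,0} = 1
G(12) = mex{1,1} = 0
G(13) = mex{0,0} = 1
G(14) = mex{1,1} = 0
G(15) = mex{0,0} = 1
G(16) = mex{1,1} = 0
G(17) = mex{0,0} = 1
G(18) = mex{1,1} = 0
G(19) = mex{0,0} = 1
G(20) = mex{1,1} = 0
G(21) = mex{0,0} = 1
G(22) = mex{1,1} = 0
G(23) = mex{0,0} = 1
G(24) = mex{1,1} = 0
G(25) = mex{0,0} = 1
G(26) = mex{1,1} = 0
G(27) = mex{0,0} = 1
G(28) = mex{1,1} = 0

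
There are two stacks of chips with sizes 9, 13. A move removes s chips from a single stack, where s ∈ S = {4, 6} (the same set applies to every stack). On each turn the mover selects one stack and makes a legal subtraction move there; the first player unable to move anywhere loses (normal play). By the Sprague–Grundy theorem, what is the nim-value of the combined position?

All stacks use S = {4, 6}:
n :  0  1  2  3  4  5  6  7  8  9 10 11 12 13
G :  0  0  0  0  1  1  1  1  2  2  0  0  0  0
Stack A: G(9) = 2.
Stack B: G(13) = 0.
Combined Grundy value = 2 ⊕ 0 = 2.

2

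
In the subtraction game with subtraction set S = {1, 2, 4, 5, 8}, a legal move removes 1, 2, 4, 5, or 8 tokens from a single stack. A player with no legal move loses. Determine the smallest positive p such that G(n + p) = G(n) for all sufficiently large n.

3

n :  0  1  2  3  4  5  6  7  8  9 10 11 12 13 14
G :  0  1  2  0  1  2  0  1  2  0  1  2  0  1  2
G(n+3) = G(n) holds for n = 0,…,7 (a full window of length max(S) = 8), so the sequence is purely periodic with period 3.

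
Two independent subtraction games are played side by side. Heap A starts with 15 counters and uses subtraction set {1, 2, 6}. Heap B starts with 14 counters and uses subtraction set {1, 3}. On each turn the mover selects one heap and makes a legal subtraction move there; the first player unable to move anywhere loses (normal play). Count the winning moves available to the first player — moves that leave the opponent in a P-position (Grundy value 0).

Heap A, S = {1, 2, 6}:
n :  0  1  2  3  4  5  6  7  8  9 10 11 12 13 14 15
G :  0  1  2  0  1  2  3  0  1  2  0  1  2  3  0  1
G_A(15) = 1.
Heap B, S = {1, 3}:
G(0) = 0
G(1) = mex{0} = 1
G(2) = mex{1} = 0
G(3) = mex{0,0} = 1
G(4) = mex{1,1} = 0
G(5) = mex{0,0} = 1
G(6) = mex{1,1} = 0
G(7) = mex{0,0} = 1
G(8) = mex{1,1} = 0
G(9) = mex{0,0} = 1
G(10) = mex{1,1} = 0
G(11) = mex{0,0} = 1
G(12) = mex{1,1} = 0
G(13) = mex{0,0} = 1
G(14) = mex{1,1} = 0
G_B(14) = 0.
Combined Grundy value = 1 ⊕ 0 = 1.
A winning move leaves total XOR = 0, i.e. changes one component's Grundy value g to g ⊕ X where X is the current total.
Heap A: need g' = 1⊕1 = 0. Options: 15−1→G=0, 15−2→G=3, 15−6→G=2. Hits: 1.
Heap B: need g' = 0⊕1 = 1. Options: 14−1→G=1, 14−3→G=1. Hits: 2.

3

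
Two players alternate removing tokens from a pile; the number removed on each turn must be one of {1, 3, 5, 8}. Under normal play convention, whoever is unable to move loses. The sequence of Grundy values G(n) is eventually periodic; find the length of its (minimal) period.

n :  0  1  2  3  4  5  6  7  8  9 10 11 12 13 14 15 16 17 18 19 20 21 22 23 24 25 26 27
G :  0  1  0  1  0  1  0  1  2  3  2  3  2  0  1  0  1  0  1  0  1  2  3  2  3  2  0  1
G(n+13) = G(n) holds for n = 0,…,7 (a full window of length max(S) = 8), so the sequence is purely periodic with period 13.

13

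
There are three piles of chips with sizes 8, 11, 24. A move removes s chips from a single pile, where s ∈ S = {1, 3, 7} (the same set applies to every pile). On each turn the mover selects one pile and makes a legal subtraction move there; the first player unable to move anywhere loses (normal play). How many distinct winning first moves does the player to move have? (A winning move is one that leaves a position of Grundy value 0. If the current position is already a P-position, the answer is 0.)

9

All piles use S = {1, 3, 7}:
n :  0  1  2  3  4  5  6  7  8  9 10 11 12 13 14 15 16 17 18 19 20 21 22 23 24
G :  0  1  0  1  0  1  0  1  0  1  0  1  0  1  0  1  0  1  0  1  0  1  0  1  0
Pile A: G(8) = 0.
Pile B: G(11) = 1.
Pile C: G(24) = 0.
Combined Grundy value = 0 ⊕ 1 ⊕ 0 = 1.
A winning move leaves total XOR = 0, i.e. changes one component's Grundy value g to g ⊕ X where X is the current total.
Pile A: need g' = 0⊕1 = 1. Options: 8−1→G=1, 8−3→G=1, 8−7→G=1. Hits: 3.
Pile B: need g' = 1⊕1 = 0. Options: 11−1→G=0, 11−3→G=0, 11−7→G=0. Hits: 3.
Pile C: need g' = 0⊕1 = 1. Options: 24−1→G=1, 24−3→G=1, 24−7→G=1. Hits: 3.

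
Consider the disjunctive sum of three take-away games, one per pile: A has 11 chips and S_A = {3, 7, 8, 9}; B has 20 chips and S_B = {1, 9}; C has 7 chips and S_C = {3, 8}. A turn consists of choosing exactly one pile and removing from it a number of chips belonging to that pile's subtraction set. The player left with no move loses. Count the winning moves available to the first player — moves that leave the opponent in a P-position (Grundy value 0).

1

Pile A, S = {3, 7, 8, 9}:
G(0) = 0
G(1) = mex{} = 0
G(2) = mex{} = 0
G(3) = mex{0} = 1
G(4) = mex{0} = 1
G(5) = mex{0} = 1
G(6) = mex{1} = 0
G(7) = mex{1,0} = 2
G(8) = mex{1,0,0} = 2
G(9) = mex{0,0,0,0} = 1
G(10) = mex{2,1,0,0} = 3
G(11) = mex{2,1,1,0} = 3
G_A(11) = 3.
Pile B, S = {1, 9}:
n :  0  1  2  3  4  5  6  7  8  9 10 11 12 13 14 15 16 17 18 19 20
G :  0  1  0  1  0  1  0  1  0  1  0  1  0  1  0  1  0  1  0  1  0
G_B(20) = 0.
Pile C, S = {3, 8}:
G(0) = 0
G(1) = mex{} = 0
G(2) = mex{} = 0
G(3) = mex{0} = 1
G(4) = mex{0} = 1
G(5) = mex{0} = 1
G(6) = mex{1} = 0
G(7) = mex{1} = 0
G_C(7) = 0.
Combined Grundy value = 3 ⊕ 0 ⊕ 0 = 3.
A winning move leaves total XOR = 0, i.e. changes one component's Grundy value g to g ⊕ X where X is the current total.
Pile A: need g' = 3⊕3 = 0. Options: 11−3→G=2, 11−7→G=1, 11−8→G=1, 11−9→G=0. Hits: 1.
Pile B: need g' = 0⊕3 = 3. Options: 20−1→G=1, 20−9→G=1. Hits: 0.
Pile C: need g' = 0⊕3 = 3. Options: 7−3→G=1. Hits: 0.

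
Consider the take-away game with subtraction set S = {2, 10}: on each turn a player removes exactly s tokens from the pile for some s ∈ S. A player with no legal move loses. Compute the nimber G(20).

0

G(0) = 0
G(1) = mex{} = 0
G(2) = mex{0} = 1
G(3) = mex{0} = 1
G(4) = mex{1} = 0
G(5) = mex{1} = 0
G(6) = mex{0} = 1
G(7) = mex{0} = 1
G(8) = mex{1} = 0
G(9) = mex{1} = 0
G(10) = mex{0,0} = 1
G(11) = mex{0,0} = 1
G(12) = mex{1,1} = 0
G(13) = mex{1,1} = 0
G(14) = mex{0,0} = 1
G(15) = mex{0,0} = 1
G(16) = mex{1,1} = 0
G(17) = mex{1,1} = 0
G(18) = mex{0,0} = 1
G(19) = mex{0,0} = 1
G(20) = mex{1,1} = 0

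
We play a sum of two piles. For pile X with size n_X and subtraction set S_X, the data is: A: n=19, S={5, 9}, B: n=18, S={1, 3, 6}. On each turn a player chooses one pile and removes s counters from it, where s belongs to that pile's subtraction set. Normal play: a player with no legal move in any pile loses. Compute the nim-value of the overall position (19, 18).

1

Pile A, S = {5, 9}:
n :  0  1  2  3  4  5  6  7  8  9 10 11 12 13 14 15 16 17 18 19
G :  0  0  0  0  0  1  1  1  1  1  2  2  2  2  0  0  0  0  0  1
G_A(19) = 1.
Pile B, S = {1, 3, 6}:
n :  0  1  2  3  4  5  6  7  8  9 10 11 12 13 14 15 16 17 18
G :  0  1  0  1  0  1  2  3  2  0  1  0  1  0  1  2  3  2  0
G_B(18) = 0.
Combined Grundy value = 1 ⊕ 0 = 1.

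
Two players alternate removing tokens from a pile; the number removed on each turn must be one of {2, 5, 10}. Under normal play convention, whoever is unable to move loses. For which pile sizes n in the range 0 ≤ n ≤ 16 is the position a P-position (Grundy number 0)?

0, 1, 4, 7, 8, 15, 16

G(0) = 0
G(1) = mex{} = 0
G(2) = mex{0} = 1
G(3) = mex{0} = 1
G(4) = mex{1} = 0
G(5) = mex{1,0} = 2
G(6) = mex{0,0} = 1
G(7) = mex{2,1} = 0
G(8) = mex{1,1} = 0
G(9) = mex{0,0} = 1
G(10) = mex{0,2,0} = 1
G(11) = mex{1,1,0} = 2
G(12) = mex{1,0,1} = 2
G(13) = mex{2,0,1} = 3
G(14) = mex{2,1,0} = 3
G(15) = mex{3,1,2} = 0
G(16) = mex{3,2,1} = 0
P-positions are exactly the n with G(n) = 0.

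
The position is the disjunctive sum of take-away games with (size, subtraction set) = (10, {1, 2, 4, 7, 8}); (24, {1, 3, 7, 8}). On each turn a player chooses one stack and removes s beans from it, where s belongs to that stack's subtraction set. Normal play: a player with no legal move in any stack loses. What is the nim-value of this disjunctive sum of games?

Stack A, S = {1, 2, 4, 7, 8}:
n :  0  1  2  3  4  5  6  7  8  9 10
G :  0  1  2  0  1  2  0  1  2  0  1
G_A(10) = 1.
Stack B, S = {1, 3, 7, 8}:
n :  0  1  2  3  4  5  6  7  8  9 10 11 12 13 14 15 16 17 18 19 20 21 22 23 24
G :  0  1  0  1  0  1  0  1  2  3  2  3  2  3  2  0  1  0  1  0  1  0  1  2  3
G_B(24) = 3.
Combined Grundy value = 1 ⊕ 3 = 2.

2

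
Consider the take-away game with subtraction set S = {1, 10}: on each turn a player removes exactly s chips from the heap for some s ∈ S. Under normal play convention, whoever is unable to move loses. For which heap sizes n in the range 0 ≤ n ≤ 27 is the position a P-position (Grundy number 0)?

0, 2, 4, 6, 8, 11, 13, 15, 17, 19, 22, 24, 26

G(0) = 0
G(1) = mex{0} = 1
G(2) = mex{1} = 0
G(3) = mex{0} = 1
G(4) = mex{1} = 0
G(5) = mex{0} = 1
G(6) = mex{1} = 0
G(7) = mex{0} = 1
G(8) = mex{1} = 0
G(9) = mex{0} = 1
G(10) = mex{1,0} = 2
G(11) = mex{2,1} = 0
G(12) = mex{0,0} = 1
G(13) = mex{1,1} = 0
G(14) = mex{0,0} = 1
G(15) = mex{1,1} = 0
G(16) = mex{0,0} = 1
G(17) = mex{1,1} = 0
G(18) = mex{0,0} = 1
G(19) = mex{1,1} = 0
G(20) = mex{0,2} = 1
G(21) = mex{1,0} = 2
G(22) = mex{2,1} = 0
G(23) = mex{0,0} = 1
G(24) = mex{1,1} = 0
G(25) = mex{0,0} = 1
G(26) = mex{1,1} = 0
G(27) = mex{0,0} = 1
P-positions are exactly the n with G(n) = 0.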